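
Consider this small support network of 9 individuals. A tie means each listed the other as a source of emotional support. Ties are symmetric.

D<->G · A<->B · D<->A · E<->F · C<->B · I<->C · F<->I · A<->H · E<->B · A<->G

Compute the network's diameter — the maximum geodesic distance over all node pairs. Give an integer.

Eccentricity of each node (its greatest distance to any other): A:3, B:2, C:3, D:4, E:3, F:4, G:4, H:4, I:4.
The maximum eccentricity is 4, realized for instance by the pair F–G via F – E – B – A – G. So the diameter is 4.

4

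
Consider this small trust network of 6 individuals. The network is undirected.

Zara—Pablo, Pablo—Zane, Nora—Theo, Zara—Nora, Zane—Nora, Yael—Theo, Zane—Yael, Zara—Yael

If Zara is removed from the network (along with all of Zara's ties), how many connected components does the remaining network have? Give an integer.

1

Zara's neighbors (Nora, Pablo, and Yael) remain reachable from one another through other ties, so the rest of the network stays in one piece.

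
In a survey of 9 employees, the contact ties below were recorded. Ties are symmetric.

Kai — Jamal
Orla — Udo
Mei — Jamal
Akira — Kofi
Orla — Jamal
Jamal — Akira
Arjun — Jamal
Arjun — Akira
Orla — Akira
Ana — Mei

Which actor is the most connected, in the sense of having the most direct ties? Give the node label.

Jamal

Degrees — Akira:4, Ana:1, Arjun:2, Jamal:5, Kai:1, Kofi:1, Mei:2, Orla:3, Udo:1.
The maximum is 5, attained only by Jamal.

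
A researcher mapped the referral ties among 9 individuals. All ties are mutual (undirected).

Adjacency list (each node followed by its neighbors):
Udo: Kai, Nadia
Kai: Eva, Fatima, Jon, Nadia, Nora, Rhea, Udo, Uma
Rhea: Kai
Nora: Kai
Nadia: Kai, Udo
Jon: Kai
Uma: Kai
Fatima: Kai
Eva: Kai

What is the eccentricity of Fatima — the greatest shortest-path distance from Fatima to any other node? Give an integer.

Distances from Fatima: Eva:2, Jon:2, Kai:1, Nadia:2, Nora:2, Rhea:2, Udo:2, Uma:2.
The largest is 2 (to Nora, Jon, Uma, Udo, Rhea, Eva, and Nadia), so the eccentricity of Fatima is 2.

2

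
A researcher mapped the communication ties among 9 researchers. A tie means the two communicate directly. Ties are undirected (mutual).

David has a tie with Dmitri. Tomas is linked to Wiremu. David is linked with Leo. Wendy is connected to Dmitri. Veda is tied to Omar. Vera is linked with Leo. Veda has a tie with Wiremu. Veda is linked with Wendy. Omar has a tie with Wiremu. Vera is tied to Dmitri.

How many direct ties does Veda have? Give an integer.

Veda is directly tied to Omar, Wendy, and Wiremu. That is 3 neighbors, so the degree of Veda is 3.

3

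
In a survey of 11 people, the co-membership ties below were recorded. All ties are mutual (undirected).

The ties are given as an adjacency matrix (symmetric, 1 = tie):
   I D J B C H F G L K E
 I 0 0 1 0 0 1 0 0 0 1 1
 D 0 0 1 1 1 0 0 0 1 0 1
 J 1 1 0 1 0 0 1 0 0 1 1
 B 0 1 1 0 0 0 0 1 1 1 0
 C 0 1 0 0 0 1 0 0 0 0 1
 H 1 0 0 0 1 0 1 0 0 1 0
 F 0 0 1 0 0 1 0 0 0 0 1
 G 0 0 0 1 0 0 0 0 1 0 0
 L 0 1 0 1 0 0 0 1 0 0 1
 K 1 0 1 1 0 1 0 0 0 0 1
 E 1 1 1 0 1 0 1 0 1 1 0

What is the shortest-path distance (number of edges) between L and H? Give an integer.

One shortest route is L – E – I – H, which uses 3 edges, and at distance 2 from L we only reach {C, F, I, J, K}, which does not include H. So d(L,H) = 3.

3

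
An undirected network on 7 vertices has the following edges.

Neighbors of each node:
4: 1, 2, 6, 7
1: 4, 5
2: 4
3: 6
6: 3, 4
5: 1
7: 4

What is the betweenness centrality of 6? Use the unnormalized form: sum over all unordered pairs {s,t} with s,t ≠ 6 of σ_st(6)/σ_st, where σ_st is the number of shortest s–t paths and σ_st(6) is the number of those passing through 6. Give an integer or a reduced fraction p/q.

5

Pairs whose geodesics pass through 6 — 2–3: 1; 3–1: 1; 3–4: 1; 3–5: 1; 3–7: 1.
All other pairs contribute 0.
Summing the contributions gives betweenness(6) = 5.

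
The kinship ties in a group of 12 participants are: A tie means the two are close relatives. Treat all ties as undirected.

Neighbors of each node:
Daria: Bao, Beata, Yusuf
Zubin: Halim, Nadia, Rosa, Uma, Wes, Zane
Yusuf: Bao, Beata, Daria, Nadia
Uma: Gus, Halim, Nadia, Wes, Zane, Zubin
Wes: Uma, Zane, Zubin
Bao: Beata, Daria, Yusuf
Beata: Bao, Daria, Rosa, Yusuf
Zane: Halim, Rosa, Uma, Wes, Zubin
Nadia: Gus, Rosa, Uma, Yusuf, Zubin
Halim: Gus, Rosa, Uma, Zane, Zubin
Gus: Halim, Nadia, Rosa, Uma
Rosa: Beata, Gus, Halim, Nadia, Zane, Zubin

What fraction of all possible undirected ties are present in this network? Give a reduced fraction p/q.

There are 27 edges and 12 nodes, so the maximum possible is C(12,2) = 66.
Density = 27/66 = 9/22.

9/22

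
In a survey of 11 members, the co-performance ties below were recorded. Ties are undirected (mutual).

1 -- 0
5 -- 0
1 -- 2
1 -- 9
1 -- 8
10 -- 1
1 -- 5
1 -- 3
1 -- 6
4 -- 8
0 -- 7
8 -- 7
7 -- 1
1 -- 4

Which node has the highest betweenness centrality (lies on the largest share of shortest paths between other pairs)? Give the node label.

Unnormalized betweenness of each node: 0:1/2, 1:79/2, 2:0, 3:0, 4:0, 5:0, 6:0, 7:1/2, 8:1/2, 9:0, 10:0.
1 has the largest value, 79/2, making it the main broker — the node through which the most shortest paths run.

1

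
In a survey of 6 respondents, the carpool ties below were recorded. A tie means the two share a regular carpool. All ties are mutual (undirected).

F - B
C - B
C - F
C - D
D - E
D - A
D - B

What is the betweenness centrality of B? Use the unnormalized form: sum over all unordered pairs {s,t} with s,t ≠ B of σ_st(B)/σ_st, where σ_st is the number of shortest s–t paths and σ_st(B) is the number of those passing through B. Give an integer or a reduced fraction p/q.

Pairs whose geodesics pass through B — E–F: 1/2; A–F: 1/2; D–F: 1/2.
All other pairs contribute 0.
Summing the contributions gives betweenness(B) = 3/2.

3/2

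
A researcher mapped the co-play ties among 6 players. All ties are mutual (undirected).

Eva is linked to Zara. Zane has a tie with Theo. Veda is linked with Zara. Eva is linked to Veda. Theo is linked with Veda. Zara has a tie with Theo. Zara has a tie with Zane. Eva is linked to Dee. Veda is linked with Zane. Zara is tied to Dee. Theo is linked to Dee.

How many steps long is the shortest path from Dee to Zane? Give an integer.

2

One shortest route is Dee – Zara – Zane, which uses 2 edges, and Dee and Zane are not directly tied, so nothing shorter exists. So d(Dee,Zane) = 2.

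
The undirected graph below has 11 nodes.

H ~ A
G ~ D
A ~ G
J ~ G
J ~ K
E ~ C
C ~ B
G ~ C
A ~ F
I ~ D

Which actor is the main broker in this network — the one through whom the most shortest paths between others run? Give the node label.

G

Unnormalized betweenness of each node: A:17, B:0, C:17, D:9, E:0, F:0, G:37, H:0, I:0, J:9, K:0.
G has the largest value, 37, making it the main broker — the node through which the most shortest paths run.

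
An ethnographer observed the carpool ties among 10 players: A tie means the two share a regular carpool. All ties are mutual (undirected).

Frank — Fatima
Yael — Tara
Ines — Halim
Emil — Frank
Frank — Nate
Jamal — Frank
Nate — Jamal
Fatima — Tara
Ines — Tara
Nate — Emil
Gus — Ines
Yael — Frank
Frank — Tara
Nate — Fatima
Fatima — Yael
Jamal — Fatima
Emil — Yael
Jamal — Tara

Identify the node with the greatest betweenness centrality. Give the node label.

Unnormalized betweenness of each node: Emil:1/3, Fatima:2, Frank:29/6, Gus:0, Halim:0, Ines:15, Jamal:4/3, Nate:5/6, Tara:55/3, Yael:7/3.
Tara has the largest value, 55/3, making it the main broker — the node through which the most shortest paths run.

Tara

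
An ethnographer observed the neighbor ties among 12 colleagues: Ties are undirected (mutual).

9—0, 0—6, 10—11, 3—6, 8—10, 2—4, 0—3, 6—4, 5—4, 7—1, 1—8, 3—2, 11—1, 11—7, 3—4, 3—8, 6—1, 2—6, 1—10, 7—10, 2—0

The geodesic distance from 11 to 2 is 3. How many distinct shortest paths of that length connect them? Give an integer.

The shortest distance is 3, and the only length-3 path is 11–1–6–2. So there is exactly 1 shortest path.

1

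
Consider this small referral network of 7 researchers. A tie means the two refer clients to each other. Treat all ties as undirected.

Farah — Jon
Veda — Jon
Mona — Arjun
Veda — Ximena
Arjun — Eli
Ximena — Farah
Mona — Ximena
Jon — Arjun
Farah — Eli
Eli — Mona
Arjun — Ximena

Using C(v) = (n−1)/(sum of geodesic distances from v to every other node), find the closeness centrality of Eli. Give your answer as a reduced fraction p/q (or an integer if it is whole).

3/5

Distances from Eli: Arjun:1, Farah:1, Jon:2, Mona:1, Veda:3, Ximena:2. Sum = 10.
n = 7, so closeness = 6/10 = 3/5.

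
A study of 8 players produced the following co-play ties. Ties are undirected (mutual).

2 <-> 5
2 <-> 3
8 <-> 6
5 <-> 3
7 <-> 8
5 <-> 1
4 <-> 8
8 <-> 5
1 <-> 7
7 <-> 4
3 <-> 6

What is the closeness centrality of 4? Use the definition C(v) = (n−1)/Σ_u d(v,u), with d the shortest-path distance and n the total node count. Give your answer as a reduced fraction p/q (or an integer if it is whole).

Distances from 4: 1:2, 2:3, 3:3, 5:2, 6:2, 7:1, 8:1. Sum = 14.
n = 8, so closeness = 7/14 = 1/2.

1/2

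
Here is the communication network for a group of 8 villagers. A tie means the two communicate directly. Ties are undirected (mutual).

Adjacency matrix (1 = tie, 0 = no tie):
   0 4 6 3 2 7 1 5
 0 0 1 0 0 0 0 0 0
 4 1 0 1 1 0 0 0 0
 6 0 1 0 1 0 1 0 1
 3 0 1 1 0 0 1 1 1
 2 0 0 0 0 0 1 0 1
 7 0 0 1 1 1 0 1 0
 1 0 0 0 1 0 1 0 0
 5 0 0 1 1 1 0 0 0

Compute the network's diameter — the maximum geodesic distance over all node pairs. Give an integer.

Eccentricity of each node (its greatest distance to any other): 0:4, 1:3, 2:4, 3:2, 4:3, 5:3, 6:2, 7:3.
The maximum eccentricity is 4, realized for instance by the pair 0–2 via 0 – 4 – 6 – 7 – 2. So the diameter is 4.

4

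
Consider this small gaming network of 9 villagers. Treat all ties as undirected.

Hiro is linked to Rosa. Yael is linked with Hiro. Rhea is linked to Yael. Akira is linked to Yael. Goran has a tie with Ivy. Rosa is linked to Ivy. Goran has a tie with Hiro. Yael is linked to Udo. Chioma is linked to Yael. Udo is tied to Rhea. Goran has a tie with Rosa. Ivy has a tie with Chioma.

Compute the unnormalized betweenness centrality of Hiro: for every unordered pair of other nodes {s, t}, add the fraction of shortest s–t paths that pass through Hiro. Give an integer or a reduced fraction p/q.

8

Pairs whose geodesics pass through Hiro — Udo–Goran: 1; Udo–Rosa: 1; Akira–Goran: 1; Akira–Rosa: 1; Rhea–Goran: 1; Rhea–Rosa: 1; Yael–Goran: 1; Yael–Rosa: 1.
All other pairs contribute 0.
Summing the contributions gives betweenness(Hiro) = 8.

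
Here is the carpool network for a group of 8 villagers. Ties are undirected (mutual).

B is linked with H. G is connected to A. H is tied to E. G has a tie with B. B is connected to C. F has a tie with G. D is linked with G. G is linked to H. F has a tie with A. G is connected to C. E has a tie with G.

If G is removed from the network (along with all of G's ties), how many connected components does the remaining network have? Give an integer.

3

Without G, the remaining ties split the others into: {D}; {A, F}; {B, C, E, H}.
That's 3 separate components.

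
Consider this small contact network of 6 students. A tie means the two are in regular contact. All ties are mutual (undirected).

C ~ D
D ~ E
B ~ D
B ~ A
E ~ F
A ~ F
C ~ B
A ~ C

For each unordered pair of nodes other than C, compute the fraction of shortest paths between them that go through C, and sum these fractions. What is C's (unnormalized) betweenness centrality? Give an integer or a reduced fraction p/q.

Pairs whose geodesics pass through C — D–A: 1/2.
All other pairs contribute 0.
Summing the contributions gives betweenness(C) = 1/2.

1/2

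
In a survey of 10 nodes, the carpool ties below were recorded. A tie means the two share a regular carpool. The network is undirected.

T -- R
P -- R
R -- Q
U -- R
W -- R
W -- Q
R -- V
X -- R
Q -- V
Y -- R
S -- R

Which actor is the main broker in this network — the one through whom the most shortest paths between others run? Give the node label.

R

Unnormalized betweenness of each node: P:0, Q:1/2, R:67/2, S:0, T:0, U:0, V:0, W:0, X:0, Y:0.
R has the largest value, 67/2, making it the main broker — the node through which the most shortest paths run.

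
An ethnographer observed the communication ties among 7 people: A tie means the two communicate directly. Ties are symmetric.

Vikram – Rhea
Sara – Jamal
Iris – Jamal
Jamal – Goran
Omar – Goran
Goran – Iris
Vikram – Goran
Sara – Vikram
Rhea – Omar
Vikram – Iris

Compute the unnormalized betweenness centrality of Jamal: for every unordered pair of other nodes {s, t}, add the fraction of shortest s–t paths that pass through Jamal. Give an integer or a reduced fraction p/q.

4/3

Pairs whose geodesics pass through Jamal — Goran–Sara: 1/2; Iris–Sara: 1/2; Sara–Omar: 1/3.
All other pairs contribute 0.
Summing the contributions gives betweenness(Jamal) = 4/3.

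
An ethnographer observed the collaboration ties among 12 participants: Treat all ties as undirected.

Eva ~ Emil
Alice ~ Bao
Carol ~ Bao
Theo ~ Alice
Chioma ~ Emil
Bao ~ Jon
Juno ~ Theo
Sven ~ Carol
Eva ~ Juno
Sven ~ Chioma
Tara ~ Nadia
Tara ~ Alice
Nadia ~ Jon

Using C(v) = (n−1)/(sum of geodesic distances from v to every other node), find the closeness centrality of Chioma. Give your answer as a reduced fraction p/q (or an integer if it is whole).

11/34

Distances from Chioma: Alice:4, Bao:3, Carol:2, Emil:1, Eva:2, Jon:4, Juno:3, Nadia:5, Sven:1, Tara:5, Theo:4. Sum = 34.
n = 12, so closeness = 11/34.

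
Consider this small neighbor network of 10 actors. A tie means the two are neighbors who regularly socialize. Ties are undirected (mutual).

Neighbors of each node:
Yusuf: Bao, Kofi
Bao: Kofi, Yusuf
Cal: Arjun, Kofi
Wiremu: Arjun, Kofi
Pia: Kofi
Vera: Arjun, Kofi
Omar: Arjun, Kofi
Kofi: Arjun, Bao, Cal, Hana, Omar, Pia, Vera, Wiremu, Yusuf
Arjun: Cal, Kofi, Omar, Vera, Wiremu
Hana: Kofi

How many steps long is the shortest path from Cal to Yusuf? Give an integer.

2

One shortest route is Cal – Kofi – Yusuf, which uses 2 edges, and Cal and Yusuf are not directly tied, so nothing shorter exists. So d(Cal,Yusuf) = 2.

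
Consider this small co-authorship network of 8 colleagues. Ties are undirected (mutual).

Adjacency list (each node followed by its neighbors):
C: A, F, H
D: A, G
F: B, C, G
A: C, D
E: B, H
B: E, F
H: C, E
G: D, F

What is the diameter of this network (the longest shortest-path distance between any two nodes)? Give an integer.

4

Eccentricity of each node (its greatest distance to any other): A:3, B:3, C:2, D:4, E:4, F:2, G:3, H:3.
The maximum eccentricity is 4, realized for instance by the pair D–E via D – G – F – B – E. So the diameter is 4.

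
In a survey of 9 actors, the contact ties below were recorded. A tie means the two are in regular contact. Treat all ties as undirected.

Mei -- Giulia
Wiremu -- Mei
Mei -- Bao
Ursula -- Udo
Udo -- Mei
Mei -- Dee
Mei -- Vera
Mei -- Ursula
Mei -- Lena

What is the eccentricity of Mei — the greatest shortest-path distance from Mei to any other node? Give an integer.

1

Distances from Mei: Bao:1, Dee:1, Giulia:1, Lena:1, Udo:1, Ursula:1, Vera:1, Wiremu:1.
The largest is 1 (to Lena, Giulia, Wiremu, Vera, Dee, Ursula, Udo, and Bao), so the eccentricity of Mei is 1.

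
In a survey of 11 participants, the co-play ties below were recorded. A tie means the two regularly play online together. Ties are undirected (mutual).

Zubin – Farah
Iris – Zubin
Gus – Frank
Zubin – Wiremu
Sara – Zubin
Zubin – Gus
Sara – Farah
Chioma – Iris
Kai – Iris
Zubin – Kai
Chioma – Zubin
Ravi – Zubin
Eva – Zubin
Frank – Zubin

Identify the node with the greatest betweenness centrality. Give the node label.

Zubin

Unnormalized betweenness of each node: Chioma:0, Eva:0, Farah:0, Frank:0, Gus:0, Iris:1/2, Kai:0, Ravi:0, Sara:0, Wiremu:0, Zubin:81/2.
Zubin has the largest value, 81/2, making it the main broker — the node through which the most shortest paths run.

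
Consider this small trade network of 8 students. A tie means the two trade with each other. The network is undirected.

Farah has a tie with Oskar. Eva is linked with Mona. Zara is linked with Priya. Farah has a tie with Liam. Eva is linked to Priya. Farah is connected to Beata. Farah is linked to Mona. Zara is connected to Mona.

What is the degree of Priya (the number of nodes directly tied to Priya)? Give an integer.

Priya is directly tied to Eva and Zara. That is 2 neighbors, so the degree of Priya is 2.

2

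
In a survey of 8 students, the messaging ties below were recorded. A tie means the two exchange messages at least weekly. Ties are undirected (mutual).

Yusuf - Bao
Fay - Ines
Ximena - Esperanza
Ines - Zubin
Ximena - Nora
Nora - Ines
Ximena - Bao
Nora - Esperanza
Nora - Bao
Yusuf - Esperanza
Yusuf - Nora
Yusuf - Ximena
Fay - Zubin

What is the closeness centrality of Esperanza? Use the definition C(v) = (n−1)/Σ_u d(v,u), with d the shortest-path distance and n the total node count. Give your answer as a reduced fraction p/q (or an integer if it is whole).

Distances from Esperanza: Bao:2, Fay:3, Ines:2, Nora:1, Ximena:1, Yusuf:1, Zubin:3. Sum = 13.
n = 8, so closeness = 7/13.

7/13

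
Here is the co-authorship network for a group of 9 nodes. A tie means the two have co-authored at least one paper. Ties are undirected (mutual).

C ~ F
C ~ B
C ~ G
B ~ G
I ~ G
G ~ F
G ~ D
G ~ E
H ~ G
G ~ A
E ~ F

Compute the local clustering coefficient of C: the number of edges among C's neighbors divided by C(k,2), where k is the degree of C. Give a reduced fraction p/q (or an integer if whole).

C's neighbors: B, F, and G (k = 3).
Possible neighbor pairs: C(3,2) = 3. Edges among them: B–G, F–G → e = 2.
Clustering(C) = 2/3.

2/3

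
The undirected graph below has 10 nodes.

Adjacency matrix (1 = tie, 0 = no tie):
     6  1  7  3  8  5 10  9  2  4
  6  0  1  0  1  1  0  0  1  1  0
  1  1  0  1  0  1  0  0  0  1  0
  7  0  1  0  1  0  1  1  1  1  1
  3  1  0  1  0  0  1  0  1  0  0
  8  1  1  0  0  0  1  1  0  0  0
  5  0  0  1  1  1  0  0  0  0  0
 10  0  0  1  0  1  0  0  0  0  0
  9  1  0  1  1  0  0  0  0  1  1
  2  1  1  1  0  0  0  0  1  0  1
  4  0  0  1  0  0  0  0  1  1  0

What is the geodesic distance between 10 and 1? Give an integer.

2

One shortest route is 10 – 7 – 1, which uses 2 edges, and 10 and 1 are not directly tied, so nothing shorter exists. So d(10,1) = 2.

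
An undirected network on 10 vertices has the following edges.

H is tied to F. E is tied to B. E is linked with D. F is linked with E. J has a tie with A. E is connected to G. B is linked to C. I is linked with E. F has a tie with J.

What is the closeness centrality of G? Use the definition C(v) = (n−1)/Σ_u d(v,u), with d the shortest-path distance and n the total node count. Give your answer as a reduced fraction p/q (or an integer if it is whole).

9/22

Distances from G: A:4, B:2, C:3, D:2, E:1, F:2, H:3, I:2, J:3. Sum = 22.
n = 10, so closeness = 9/22.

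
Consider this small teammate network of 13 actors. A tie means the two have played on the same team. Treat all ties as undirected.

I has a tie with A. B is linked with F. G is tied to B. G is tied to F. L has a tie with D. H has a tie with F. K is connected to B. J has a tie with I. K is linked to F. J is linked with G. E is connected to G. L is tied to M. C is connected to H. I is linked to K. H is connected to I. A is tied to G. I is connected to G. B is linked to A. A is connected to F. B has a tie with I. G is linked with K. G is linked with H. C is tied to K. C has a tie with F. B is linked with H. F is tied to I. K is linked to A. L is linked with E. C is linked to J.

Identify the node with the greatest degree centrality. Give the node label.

Degrees — A:5, B:6, C:4, D:1, E:2, F:7, G:8, H:5, I:7, J:3, K:6, L:3, M:1.
The maximum is 8, attained only by G.

G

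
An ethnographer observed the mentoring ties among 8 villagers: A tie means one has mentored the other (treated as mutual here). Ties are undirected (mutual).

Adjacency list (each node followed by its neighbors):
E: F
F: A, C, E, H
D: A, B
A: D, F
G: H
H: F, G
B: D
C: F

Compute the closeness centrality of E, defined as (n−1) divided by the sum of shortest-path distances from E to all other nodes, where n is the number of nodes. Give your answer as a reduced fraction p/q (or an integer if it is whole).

Distances from E: A:2, B:4, C:2, D:3, F:1, G:3, H:2. Sum = 17.
n = 8, so closeness = 7/17.

7/17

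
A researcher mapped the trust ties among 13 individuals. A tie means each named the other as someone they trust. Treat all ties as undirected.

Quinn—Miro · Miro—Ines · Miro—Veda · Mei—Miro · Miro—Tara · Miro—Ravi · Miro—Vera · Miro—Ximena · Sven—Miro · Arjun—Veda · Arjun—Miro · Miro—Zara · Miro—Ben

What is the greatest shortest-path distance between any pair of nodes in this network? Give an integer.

Eccentricity of each node (its greatest distance to any other): Arjun:2, Ben:2, Ines:2, Mei:2, Miro:1, Quinn:2, Ravi:2, Sven:2, Tara:2, Veda:2, Vera:2, Ximena:2, Zara:2.
The maximum eccentricity is 2, realized for instance by the pair Arjun–Quinn via Arjun – Miro – Quinn. So the diameter is 2.

2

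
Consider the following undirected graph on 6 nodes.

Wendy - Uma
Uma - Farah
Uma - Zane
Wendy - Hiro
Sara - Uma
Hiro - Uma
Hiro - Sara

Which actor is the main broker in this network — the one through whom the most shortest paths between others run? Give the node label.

Uma

Unnormalized betweenness of each node: Farah:0, Hiro:1/2, Sara:0, Uma:15/2, Wendy:0, Zane:0.
Uma has the largest value, 15/2, making it the main broker — the node through which the most shortest paths run.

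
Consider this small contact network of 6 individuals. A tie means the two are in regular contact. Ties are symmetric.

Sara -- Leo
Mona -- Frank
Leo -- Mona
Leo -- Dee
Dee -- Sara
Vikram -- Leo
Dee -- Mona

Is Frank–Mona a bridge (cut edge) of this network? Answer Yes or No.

Yes

Without the Frank–Mona edge there is no alternate route between Frank and Mona, so the network disconnects. It is a bridge.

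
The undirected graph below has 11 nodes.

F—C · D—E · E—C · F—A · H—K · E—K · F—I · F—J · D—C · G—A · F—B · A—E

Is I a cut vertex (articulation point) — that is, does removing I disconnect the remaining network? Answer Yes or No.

No

Even without I, every remaining node can still reach every other (the residual graph is connected), so I is not a cut vertex.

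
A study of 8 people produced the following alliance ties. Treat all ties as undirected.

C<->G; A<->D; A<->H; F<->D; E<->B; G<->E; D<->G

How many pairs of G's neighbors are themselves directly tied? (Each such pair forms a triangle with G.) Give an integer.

G's neighbors are C, D, and E, but none of them are tied to each other, so no triangle contains G.

0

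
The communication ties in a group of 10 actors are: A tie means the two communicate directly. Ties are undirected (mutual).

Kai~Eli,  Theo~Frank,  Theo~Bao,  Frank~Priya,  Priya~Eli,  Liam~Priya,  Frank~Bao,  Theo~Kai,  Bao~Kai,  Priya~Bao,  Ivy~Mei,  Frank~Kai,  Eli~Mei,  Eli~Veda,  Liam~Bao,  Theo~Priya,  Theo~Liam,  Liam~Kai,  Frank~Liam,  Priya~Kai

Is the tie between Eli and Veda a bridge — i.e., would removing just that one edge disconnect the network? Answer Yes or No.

Without the Eli–Veda edge there is no alternate route between Eli and Veda, so the network disconnects. It is a bridge.

Yes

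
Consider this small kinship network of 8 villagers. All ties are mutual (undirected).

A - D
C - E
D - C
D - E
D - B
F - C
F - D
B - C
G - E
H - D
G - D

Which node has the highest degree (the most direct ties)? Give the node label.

D

Degrees — A:1, B:2, C:4, D:7, E:3, F:2, G:2, H:1.
The maximum is 7, attained only by D.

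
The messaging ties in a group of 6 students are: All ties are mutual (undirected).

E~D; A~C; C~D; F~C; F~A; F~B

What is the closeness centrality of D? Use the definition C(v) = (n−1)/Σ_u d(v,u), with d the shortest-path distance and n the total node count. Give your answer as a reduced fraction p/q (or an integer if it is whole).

5/9

Distances from D: A:2, B:3, C:1, E:1, F:2. Sum = 9.
n = 6, so closeness = 5/9.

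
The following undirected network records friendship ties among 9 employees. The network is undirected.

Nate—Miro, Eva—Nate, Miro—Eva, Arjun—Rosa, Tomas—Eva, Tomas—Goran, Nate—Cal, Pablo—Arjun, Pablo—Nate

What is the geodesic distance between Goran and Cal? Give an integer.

4

One shortest route is Goran – Tomas – Eva – Nate – Cal, which uses 4 edges, and at distance 3 from Goran we only reach {Miro, Nate}, which does not include Cal. So d(Goran,Cal) = 4.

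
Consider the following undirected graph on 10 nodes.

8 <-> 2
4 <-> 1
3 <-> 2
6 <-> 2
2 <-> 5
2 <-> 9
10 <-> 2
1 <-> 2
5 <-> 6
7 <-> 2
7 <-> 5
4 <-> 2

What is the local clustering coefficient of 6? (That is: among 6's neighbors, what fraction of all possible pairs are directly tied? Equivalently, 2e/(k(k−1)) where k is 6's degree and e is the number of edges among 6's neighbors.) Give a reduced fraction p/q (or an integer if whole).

1

6's neighbors: 2 and 5 (k = 2).
Possible neighbor pairs: C(2,2) = 1. Edges among them: 2–5 → e = 1.
Clustering(6) = 1/1.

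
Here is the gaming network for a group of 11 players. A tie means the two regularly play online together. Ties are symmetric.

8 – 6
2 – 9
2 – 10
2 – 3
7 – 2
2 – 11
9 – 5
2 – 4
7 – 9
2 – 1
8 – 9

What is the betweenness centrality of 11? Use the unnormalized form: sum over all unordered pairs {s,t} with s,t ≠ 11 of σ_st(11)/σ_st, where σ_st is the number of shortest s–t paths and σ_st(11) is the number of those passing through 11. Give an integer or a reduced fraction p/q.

0

No shortest path between any pair of other nodes passes through 11.
Summing the contributions gives betweenness(11) = 0.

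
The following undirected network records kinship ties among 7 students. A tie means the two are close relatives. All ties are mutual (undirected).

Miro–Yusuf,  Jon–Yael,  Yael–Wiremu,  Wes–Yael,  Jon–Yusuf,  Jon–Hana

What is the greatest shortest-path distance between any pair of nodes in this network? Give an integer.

Eccentricity of each node (its greatest distance to any other): Hana:3, Jon:2, Miro:4, Wes:4, Wiremu:4, Yael:3, Yusuf:3.
The maximum eccentricity is 4, realized for instance by the pair Miro–Wes via Miro – Yusuf – Jon – Yael – Wes. So the diameter is 4.

4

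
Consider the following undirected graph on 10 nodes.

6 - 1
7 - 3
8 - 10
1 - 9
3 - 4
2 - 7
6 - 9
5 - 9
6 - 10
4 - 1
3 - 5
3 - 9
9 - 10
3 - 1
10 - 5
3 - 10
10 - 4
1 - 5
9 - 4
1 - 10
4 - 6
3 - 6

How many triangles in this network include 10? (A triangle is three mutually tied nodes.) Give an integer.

13

10's neighbors: 1, 3, 4, 5, 6, 8, and 9.
Neighbor pairs that are themselves tied: 10–1–3; 10–1–4; 10–1–5; 10–1–6; 10–1–9; 10–3–4; 10–3–5; 10–3–6; 10–3–9; 10–4–6; 10–4–9; 10–5–9; 10–6–9. Each forms one triangle with 10, for 13 in total.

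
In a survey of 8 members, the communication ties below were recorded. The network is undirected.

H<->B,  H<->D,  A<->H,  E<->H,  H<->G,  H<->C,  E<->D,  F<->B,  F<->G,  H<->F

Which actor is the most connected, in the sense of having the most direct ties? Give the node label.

Degrees — A:1, B:2, C:1, D:2, E:2, F:3, G:2, H:7.
The maximum is 7, attained only by H.

H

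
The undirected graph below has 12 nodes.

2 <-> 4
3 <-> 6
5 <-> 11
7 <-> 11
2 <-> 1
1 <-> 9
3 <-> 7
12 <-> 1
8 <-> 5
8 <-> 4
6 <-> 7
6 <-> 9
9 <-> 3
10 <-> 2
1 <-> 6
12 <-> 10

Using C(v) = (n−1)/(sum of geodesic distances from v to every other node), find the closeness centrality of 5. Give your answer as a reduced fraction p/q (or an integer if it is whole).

Distances from 5: 1:4, 2:3, 3:3, 4:2, 6:3, 7:2, 8:1, 9:4, 10:4, 11:1, 12:5. Sum = 32.
n = 12, so closeness = 11/32.

11/32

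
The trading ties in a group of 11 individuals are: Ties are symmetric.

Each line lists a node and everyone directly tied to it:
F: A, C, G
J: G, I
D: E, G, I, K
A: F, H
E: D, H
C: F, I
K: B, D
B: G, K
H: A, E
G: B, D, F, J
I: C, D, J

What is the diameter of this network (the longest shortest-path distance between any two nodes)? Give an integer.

4

Eccentricity of each node (its greatest distance to any other): A:4, B:4, C:3, D:3, E:3, F:3, G:3, H:4, I:3, J:4, K:4.
The maximum eccentricity is 4, realized for instance by the pair J–H via J – G – D – E – H. So the diameter is 4.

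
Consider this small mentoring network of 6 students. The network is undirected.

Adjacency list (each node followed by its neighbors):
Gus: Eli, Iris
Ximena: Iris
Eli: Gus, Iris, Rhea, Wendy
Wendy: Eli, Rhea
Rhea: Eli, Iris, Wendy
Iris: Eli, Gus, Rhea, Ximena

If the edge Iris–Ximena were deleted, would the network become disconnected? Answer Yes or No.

Without the Iris–Ximena edge there is no alternate route between Iris and Ximena, so the network disconnects. It is a bridge.

Yes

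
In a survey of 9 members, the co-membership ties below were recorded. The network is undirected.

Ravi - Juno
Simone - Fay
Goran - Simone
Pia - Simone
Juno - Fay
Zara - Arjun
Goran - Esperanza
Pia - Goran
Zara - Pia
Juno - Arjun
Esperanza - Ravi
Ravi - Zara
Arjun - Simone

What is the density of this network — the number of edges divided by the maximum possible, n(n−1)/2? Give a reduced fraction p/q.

13/36

There are 13 edges and 9 nodes, so the maximum possible is C(9,2) = 36.
Density = 13/36.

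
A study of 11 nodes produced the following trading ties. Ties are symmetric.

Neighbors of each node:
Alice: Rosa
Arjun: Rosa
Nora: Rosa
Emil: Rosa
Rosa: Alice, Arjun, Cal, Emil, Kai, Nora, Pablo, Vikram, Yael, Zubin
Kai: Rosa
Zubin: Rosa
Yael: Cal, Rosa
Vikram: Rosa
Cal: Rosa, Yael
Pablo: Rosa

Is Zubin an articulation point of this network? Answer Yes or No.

Even without Zubin, every remaining node can still reach every other (the residual graph is connected), so Zubin is not a cut vertex.

No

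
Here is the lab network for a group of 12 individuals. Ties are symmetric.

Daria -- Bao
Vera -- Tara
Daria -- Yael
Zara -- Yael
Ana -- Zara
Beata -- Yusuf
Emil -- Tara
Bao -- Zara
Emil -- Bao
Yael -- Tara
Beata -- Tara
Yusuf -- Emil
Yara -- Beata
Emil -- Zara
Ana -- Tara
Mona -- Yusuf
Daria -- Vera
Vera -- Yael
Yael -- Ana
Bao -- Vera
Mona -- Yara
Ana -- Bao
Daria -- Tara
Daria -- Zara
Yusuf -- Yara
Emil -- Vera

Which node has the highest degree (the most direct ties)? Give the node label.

Tara

Degrees — Ana:4, Bao:5, Beata:3, Daria:5, Emil:5, Mona:2, Tara:6, Vera:5, Yael:5, Yara:3, Yusuf:4, Zara:5.
The maximum is 6, attained only by Tara.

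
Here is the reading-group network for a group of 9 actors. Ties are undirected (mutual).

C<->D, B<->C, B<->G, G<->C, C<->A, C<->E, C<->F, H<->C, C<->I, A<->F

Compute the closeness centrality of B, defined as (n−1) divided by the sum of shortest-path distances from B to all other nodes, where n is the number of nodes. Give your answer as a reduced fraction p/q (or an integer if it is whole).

Distances from B: A:2, C:1, D:2, E:2, F:2, G:1, H:2, I:2. Sum = 14.
n = 9, so closeness = 8/14 = 4/7.

4/7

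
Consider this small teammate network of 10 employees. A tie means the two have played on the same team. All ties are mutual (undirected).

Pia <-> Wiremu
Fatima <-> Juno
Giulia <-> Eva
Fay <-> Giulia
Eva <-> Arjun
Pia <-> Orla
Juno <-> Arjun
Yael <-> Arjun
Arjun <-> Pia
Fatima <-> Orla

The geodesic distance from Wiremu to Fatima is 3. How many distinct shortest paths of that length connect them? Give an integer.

1

The shortest distance is 3, and the only length-3 path is Wiremu–Pia–Orla–Fatima. So there is exactly 1 shortest path.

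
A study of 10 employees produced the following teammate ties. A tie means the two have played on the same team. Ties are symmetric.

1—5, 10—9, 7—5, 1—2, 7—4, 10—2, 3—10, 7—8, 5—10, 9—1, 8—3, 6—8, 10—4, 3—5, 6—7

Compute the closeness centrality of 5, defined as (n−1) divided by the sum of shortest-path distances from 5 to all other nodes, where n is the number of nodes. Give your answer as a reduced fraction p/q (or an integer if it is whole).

Distances from 5: 1:1, 2:2, 3:1, 4:2, 6:2, 7:1, 8:2, 9:2, 10:1. Sum = 14.
n = 10, so closeness = 9/14.

9/14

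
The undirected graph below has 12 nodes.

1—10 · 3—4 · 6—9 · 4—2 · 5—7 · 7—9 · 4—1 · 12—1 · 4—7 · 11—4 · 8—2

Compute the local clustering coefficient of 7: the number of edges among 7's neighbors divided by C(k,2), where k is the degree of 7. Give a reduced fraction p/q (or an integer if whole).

0

7's neighbors: 4, 5, and 9 (k = 3).
Possible neighbor pairs: C(3,2) = 3. Edges among them: none → e = 0.
Clustering(7) = 0/3 = 0.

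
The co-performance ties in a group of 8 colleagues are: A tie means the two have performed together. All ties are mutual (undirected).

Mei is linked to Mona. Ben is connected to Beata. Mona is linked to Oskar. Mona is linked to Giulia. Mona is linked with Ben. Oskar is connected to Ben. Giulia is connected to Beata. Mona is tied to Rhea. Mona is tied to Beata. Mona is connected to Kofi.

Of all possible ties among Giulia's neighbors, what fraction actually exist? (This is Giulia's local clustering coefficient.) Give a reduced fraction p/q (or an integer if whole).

1

Giulia's neighbors: Beata and Mona (k = 2).
Possible neighbor pairs: C(2,2) = 1. Edges among them: Beata–Mona → e = 1.
Clustering(Giulia) = 1/1.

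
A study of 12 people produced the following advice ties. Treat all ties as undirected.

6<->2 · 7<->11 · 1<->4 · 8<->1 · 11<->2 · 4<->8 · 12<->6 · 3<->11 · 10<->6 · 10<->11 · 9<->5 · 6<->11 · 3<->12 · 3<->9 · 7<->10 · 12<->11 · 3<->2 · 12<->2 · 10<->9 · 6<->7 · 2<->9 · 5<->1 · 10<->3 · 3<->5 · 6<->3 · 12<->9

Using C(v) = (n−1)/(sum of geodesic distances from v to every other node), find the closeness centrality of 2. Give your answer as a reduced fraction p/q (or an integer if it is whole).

1/2

Distances from 2: 1:3, 3:1, 4:4, 5:2, 6:1, 7:2, 8:4, 9:1, 10:2, 11:1, 12:1. Sum = 22.
n = 12, so closeness = 11/22 = 1/2.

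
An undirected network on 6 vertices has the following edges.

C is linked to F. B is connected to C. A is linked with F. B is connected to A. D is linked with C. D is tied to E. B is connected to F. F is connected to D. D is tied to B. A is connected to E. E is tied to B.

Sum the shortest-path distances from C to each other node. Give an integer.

7

Distances from C: A:2, B:1, D:1, E:2, F:1.
Sum = 2 + 1 + 1 + 2 + 1 = 7.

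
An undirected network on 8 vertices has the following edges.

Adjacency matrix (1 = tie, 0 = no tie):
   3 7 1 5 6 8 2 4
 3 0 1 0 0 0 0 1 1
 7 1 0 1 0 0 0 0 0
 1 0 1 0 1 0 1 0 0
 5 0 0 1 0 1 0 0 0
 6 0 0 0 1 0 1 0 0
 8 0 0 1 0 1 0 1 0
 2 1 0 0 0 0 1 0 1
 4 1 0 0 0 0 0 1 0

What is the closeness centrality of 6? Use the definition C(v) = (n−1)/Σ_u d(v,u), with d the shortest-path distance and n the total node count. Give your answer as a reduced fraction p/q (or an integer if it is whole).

7/15

Distances from 6: 1:2, 2:2, 3:3, 4:3, 5:1, 7:3, 8:1. Sum = 15.
n = 8, so closeness = 7/15.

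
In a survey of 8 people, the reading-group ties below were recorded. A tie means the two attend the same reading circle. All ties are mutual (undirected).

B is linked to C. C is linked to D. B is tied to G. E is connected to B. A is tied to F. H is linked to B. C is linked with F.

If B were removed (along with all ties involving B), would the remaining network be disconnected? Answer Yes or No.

Removing B leaves {E} with no path to {A, C, D, and F}, so the network splits into 4 components. B is a cut vertex.

Yes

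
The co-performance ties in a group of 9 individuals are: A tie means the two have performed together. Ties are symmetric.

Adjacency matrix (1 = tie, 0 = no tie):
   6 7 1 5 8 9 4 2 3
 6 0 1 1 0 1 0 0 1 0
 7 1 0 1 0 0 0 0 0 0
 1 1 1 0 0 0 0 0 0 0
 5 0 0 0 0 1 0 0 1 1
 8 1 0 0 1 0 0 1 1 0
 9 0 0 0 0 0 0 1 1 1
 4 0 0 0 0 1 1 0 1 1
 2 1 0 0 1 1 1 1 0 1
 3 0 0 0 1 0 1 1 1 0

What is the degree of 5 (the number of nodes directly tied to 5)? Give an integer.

5 is directly tied to 2, 3, and 8. That is 3 neighbors, so the degree of 5 is 3.

3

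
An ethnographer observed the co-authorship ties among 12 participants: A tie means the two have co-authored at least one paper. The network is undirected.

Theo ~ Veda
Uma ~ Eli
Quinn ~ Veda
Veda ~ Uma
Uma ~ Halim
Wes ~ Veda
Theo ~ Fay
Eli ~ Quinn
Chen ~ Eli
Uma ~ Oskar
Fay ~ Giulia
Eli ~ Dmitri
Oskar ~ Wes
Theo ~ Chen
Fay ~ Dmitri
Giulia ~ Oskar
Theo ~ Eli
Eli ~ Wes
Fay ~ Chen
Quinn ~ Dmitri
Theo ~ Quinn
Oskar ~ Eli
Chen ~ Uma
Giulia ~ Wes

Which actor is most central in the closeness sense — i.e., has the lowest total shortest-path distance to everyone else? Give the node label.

Farness (sum of distances to all others) for each node — Chen:18, Dmitri:20, Eli:15, Fay:19, Giulia:21, Halim:27, Oskar:18, Quinn:20, Theo:18, Uma:17, Veda:18, Wes:19.
The smallest farness is 15, for Eli, so Eli has the highest closeness.

Eli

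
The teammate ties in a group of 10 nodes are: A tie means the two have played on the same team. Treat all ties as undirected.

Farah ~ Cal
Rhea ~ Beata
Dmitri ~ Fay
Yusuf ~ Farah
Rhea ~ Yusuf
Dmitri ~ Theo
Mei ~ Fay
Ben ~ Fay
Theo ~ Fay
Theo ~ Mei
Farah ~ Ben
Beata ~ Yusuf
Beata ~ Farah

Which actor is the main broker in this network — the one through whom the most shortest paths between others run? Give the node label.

Farah

Unnormalized betweenness of each node: Beata:7/2, Ben:20, Cal:0, Dmitri:0, Farah:23, Fay:37/2, Mei:0, Rhea:0, Theo:1/2, Yusuf:7/2.
Farah has the largest value, 23, making it the main broker — the node through which the most shortest paths run.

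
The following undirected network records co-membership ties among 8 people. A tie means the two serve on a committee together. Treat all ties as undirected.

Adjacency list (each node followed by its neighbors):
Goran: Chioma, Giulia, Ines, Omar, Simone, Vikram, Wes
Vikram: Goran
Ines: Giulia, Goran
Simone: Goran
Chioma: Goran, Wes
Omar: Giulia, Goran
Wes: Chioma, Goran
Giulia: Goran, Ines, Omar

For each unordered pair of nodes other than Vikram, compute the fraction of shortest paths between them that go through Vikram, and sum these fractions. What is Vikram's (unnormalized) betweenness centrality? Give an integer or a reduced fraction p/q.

0

No shortest path between any pair of other nodes passes through Vikram.
Summing the contributions gives betweenness(Vikram) = 0.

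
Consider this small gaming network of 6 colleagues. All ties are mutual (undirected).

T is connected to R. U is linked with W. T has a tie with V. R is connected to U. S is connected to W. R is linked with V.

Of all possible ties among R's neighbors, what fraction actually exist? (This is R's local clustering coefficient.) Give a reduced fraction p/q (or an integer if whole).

1/3

R's neighbors: T, U, and V (k = 3).
Possible neighbor pairs: C(3,2) = 3. Edges among them: T–V → e = 1.
Clustering(R) = 1/3.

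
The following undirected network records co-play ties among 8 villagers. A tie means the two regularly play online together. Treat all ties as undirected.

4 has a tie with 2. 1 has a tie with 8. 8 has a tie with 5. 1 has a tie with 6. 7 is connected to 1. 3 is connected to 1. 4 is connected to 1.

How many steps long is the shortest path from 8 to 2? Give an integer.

One shortest route is 8 – 1 – 4 – 2, which uses 3 edges, and at distance 2 from 8 we only reach {3, 4, 6, 7}, which does not include 2. So d(8,2) = 3.

3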